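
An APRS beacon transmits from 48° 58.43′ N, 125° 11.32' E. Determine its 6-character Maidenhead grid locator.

PN28ox

Add 180° to longitude and 90° to latitude: 305.1887, 138.9738.
Field (20°×10°, letters A–R): lon ⌊305.1887/20⌋ = 15 → P; lat ⌊138.9738/10⌋ = 13 → N.
Square (2°×1°, digits 0–9): lon ⌊5.1887/2⌋ = 2; lat ⌊8.9738/1⌋ = 8.
Subsquare (5′×2.5′, letters a–x): lon ⌊1.1887/0.0833333⌋ = 14 → o; lat ⌊0.9738/0.0416667⌋ = 23 → x.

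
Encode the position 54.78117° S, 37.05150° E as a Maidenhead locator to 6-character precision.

KD85mf

Add 180° to longitude and 90° to latitude: 217.0515, 35.2188.
Field (20°×10°, letters A–R): lon ⌊217.0515/20⌋ = 10 → K; lat ⌊35.2188/10⌋ = 3 → D.
Square (2°×1°, digits 0–9): lon ⌊17.0515/2⌋ = 8; lat ⌊5.2188/1⌋ = 5.
Subsquare (5′×2.5′, letters a–x): lon ⌊1.0515/0.0833333⌋ = 12 → m; lat ⌊0.2188/0.0416667⌋ = 5 → f.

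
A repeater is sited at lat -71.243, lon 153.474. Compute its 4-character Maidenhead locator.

QB68

Add 180° to longitude and 90° to latitude: 333.47, 18.76.
Field (20°×10°, letters A–R): lon ⌊333.47/20⌋ = 16 → Q; lat ⌊18.76/10⌋ = 1 → B.
Square (2°×1°, digits 0–9): lon ⌊13.47/2⌋ = 6; lat ⌊8.76/1⌋ = 8.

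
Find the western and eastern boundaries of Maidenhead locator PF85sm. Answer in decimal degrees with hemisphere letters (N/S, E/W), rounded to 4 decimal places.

137.5000° E, 137.5833° E

Field P=15, F=5: +15·20° lon, +5·10° lat → SW at lon 120°, lat -40°.
Square 8, 5: +8·2° lon, +5·1° lat → SW at lon 136°, lat -35°.
Subsquare s=18, m=12: +18·0.0833333° lon, +12·0.0416667° lat → SW at lon 137.5°, lat -34.5°.
Cell spans 0.0833333° lon × 0.0416667° lat.
west 137.5000° E, east 137.5833° E.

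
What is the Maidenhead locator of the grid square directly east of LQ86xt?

Longitude subsquare x = 23; +1 → 24, wraps to 0 = a, carry into square.
Longitude square 8; +1 → 9.
The latitude characters are unchanged.

LQ96at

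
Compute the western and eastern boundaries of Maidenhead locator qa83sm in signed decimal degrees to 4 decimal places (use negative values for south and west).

157.5000, 157.5833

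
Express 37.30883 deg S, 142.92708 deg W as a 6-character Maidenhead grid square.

BF82mq

Add 180° to longitude and 90° to latitude: 37.0729, 52.6912.
Field: 37.0729/20 → 1 → B, 52.6912/10 → 5 → F; chars BF.
Square: 17.0729/2 → 8, 2.6912/1 → 2; chars 82.
Subsquare: 1.0729/0.0833333 → 12 → m, 0.6912/0.0416667 → 16 → q; chars mq.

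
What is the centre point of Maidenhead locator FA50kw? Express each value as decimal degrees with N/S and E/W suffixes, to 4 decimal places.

89.0625° S, 69.1250° W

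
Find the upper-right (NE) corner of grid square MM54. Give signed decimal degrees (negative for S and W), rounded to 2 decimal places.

Field M=12, M=12: +12·20° lon, +12·10° lat → SW at lon 60°, lat 30°.
Square 5, 4: +5·2° lon, +4·1° lat → SW at lon 70°, lat 34°.
Cell spans 2° lon × 1° lat. NE corner is SW corner plus one full cell.
latitude 35.00, longitude 72.00.

35.00, 72.00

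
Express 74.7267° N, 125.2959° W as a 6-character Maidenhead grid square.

CQ74ir

Add 180° to longitude and 90° to latitude: 54.7041, 164.7267.
Field (20°×10°, letters A–R): 54.7041/20 → 2 → C, 164.7267/10 → 16 → Q; chars CQ.
Square (2°×1°, digits 0–9): 14.7041/2 → 7, 4.7267/1 → 4; chars 74.
Subsquare (5′×2.5′, letters a–x): 0.7041/0.0833333 → 8 → i, 0.7267/0.0416667 → 17 → r; chars ir.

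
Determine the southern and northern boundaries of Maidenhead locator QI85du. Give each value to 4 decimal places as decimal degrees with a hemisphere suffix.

Field Q=16, I=8: +16·20° lon, +8·10° lat → SW at lon 140°, lat -10°.
Square 8, 5: +8·2° lon, +5·1° lat → SW at lon 156°, lat -5°.
Subsquare d=3, u=20: +3·0.0833333° lon, +20·0.0416667° lat → SW at lon 156.25°, lat -4.16667°.
Cell spans 0.0833333° lon × 0.0416667° lat.
south 4.1667° S, north 4.1250° S.

4.1667° S, 4.1250° S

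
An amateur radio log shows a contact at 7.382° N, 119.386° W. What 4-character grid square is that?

DJ07

Add 180° to longitude and 90° to latitude: 60.61, 97.38.
Field (20°×10°, letters A–R): lon ⌊60.61/20⌋ = 3 → D; lat ⌊97.38/10⌋ = 9 → J.
Square (2°×1°, digits 0–9): lon ⌊0.61/2⌋ = 0; lat ⌊7.38/1⌋ = 7.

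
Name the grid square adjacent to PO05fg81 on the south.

Latitude extended square 1; −1 → 0.
The longitude characters are unchanged.

PO05fg80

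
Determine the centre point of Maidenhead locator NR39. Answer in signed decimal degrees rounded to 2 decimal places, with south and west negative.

89.50, 87.00

Field N=13, R=17: +13·20° lon, +17·10° lat → SW at lon 80°, lat 80°.
Square 3, 9: +3·2° lon, +9·1° lat → SW at lon 86°, lat 89°.
Cell spans 2° lon × 1° lat. Centre is SW corner plus half of each.
latitude 89.50, longitude 87.00.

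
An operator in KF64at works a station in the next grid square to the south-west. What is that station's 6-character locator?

Longitude subsquare a = 0; −1 → -1, wraps to 23 = x, carry into square.
Longitude square 6; −1 → 5.
Latitude subsquare t = 19; −1 → 18 = s.

KF54xs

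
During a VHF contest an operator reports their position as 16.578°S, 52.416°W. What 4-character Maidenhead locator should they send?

GH33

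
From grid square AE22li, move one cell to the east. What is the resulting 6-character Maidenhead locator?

AE22mi

Longitude subsquare l = 11; +1 → 12 = m.
The latitude characters are unchanged.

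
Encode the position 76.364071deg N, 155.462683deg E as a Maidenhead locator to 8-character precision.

Add 180° to longitude and 90° to latitude: 335.46268, 166.36407.
Field: 335.46268/20 → 16 → Q, 166.36407/10 → 16 → Q; chars QQ.
Square: 15.46268/2 → 7, 6.36407/1 → 6; chars 76.
Subsquare: 1.46268/0.0833333 → 17 → r, 0.36407/0.0416667 → 8 → i; chars ri.
Extended square: 0.04602/0.00833333 → 5, 0.03074/0.00416667 → 7; chars 57.

QQ76ri57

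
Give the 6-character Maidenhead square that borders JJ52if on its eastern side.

JJ52jf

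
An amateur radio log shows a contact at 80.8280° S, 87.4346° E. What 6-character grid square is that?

Add 180° to longitude and 90° to latitude: 267.4346, 9.1720.
Field: 267.4346/20 → 13 → N, 9.1720/10 → 0 → A; chars NA.
Square: 7.4346/2 → 3, 9.1720/1 → 9; chars 39.
Subsquare: 1.4346/0.0833333 → 17 → r, 0.1720/0.0416667 → 4 → e; chars re.

NA39re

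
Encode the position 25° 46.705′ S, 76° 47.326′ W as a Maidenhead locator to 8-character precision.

Add 180° to longitude and 90° to latitude: 103.21123, 64.22158.
Field: 103.21123/20 → 5 → F, 64.22158/10 → 6 → G; chars FG.
Square: 3.21123/2 → 1, 4.22158/1 → 4; chars 14.
Subsquare: 1.21123/0.0833333 → 14 → o, 0.22158/0.0416667 → 5 → f; chars of.
Extended square: 0.04457/0.00833333 → 5, 0.01325/0.00416667 → 3; chars 53.

FG14of53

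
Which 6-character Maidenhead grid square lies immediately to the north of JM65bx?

JM66ba

Latitude subsquare x = 23; +1 → 24, wraps to 0 = a, carry into square.
Latitude square 5; +1 → 6.
The longitude characters are unchanged.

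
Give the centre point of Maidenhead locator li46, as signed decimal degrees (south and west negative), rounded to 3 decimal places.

Field L=11, I=8: +11·20° lon, +8·10° lat → SW at lon 40°, lat -10°.
Square 4, 6: +4·2° lon, +6·1° lat → SW at lon 48°, lat -4°.
Cell spans 2° lon × 1° lat. Centre is SW corner plus half of each.
latitude -3.500, longitude 49.000.

-3.500, 49.000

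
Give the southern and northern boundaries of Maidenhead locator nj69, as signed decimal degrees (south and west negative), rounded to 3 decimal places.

9.000, 10.000

Field N=13, J=9: +13·20° lon, +9·10° lat → SW at lon 80°, lat 0°.
Square 6, 9: +6·2° lon, +9·1° lat → SW at lon 92°, lat 9°.
Cell spans 2° lon × 1° lat.
south 9.000, north 10.000.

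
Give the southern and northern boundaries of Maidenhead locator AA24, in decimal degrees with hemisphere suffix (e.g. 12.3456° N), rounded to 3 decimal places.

86.000° S, 85.000° S

Field A=0, A=0: +0·20° lon, +0·10° lat → SW at lon -180°, lat -90°.
Square 2, 4: +2·2° lon, +4·1° lat → SW at lon -176°, lat -86°.
Cell spans 2° lon × 1° lat.
south 86.000° S, north 85.000° S.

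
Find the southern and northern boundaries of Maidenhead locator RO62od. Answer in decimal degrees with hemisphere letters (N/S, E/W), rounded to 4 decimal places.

52.1250° N, 52.1667° N

Field R=17, O=14: +17·20° lon, +14·10° lat → SW at lon 160°, lat 50°.
Square 6, 2: +6·2° lon, +2·1° lat → SW at lon 172°, lat 52°.
Subsquare o=14, d=3: +14·0.0833333° lon, +3·0.0416667° lat → SW at lon 173.167°, lat 52.125°.
Cell spans 0.0833333° lon × 0.0416667° lat.
south 52.1250° N, north 52.1667° N.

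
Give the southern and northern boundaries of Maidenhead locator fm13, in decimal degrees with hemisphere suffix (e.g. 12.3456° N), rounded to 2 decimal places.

33.00° N, 34.00° N

Field F=5, M=12: +5·20° lon, +12·10° lat → SW at lon -80°, lat 30°.
Square 1, 3: +1·2° lon, +3·1° lat → SW at lon -78°, lat 33°.
Cell spans 2° lon × 1° lat.
south 33.00° N, north 34.00° N.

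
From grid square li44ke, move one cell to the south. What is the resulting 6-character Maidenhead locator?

LI44kd

Latitude subsquare e = 4; −1 → 3 = d.
The longitude characters are unchanged.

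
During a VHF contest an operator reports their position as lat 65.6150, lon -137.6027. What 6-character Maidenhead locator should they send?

CP15eo

Add 180° to longitude and 90° to latitude: 42.3973, 155.6150.
Field: lon ⌊42.3973/20⌋ = 2 → C; lat ⌊155.6150/10⌋ = 15 → P.
Square: lon ⌊2.3973/2⌋ = 1; lat ⌊5.6150/1⌋ = 5.
Subsquare: lon ⌊0.3973/0.0833333⌋ = 4 → e; lat ⌊0.6150/0.0416667⌋ = 14 → o.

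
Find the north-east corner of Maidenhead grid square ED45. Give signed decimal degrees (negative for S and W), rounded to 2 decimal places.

Field E=4, D=3: +4·20° lon, +3·10° lat → SW at lon -100°, lat -60°.
Square 4, 5: +4·2° lon, +5·1° lat → SW at lon -92°, lat -55°.
Cell spans 2° lon × 1° lat. NE corner is SW corner plus one full cell.
latitude -54.00, longitude -90.00.

-54.00, -90.00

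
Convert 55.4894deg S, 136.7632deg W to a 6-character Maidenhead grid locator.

Shift to the Maidenhead origin (180°W, 90°S): lon 43.2368, lat 34.5106.
Field: lon ⌊43.2368/20⌋ = 2 → C; lat ⌊34.5106/10⌋ = 3 → D.
Square: lon ⌊3.2368/2⌋ = 1; lat ⌊4.5106/1⌋ = 4.
Subsquare: lon ⌊1.2368/0.0833333⌋ = 14 → o; lat ⌊0.5106/0.0416667⌋ = 12 → m.

CD14om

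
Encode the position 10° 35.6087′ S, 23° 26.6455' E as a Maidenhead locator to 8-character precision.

Add 180° to longitude and 90° to latitude: 203.44409, 79.40652.
Field: lon ⌊203.44409/20⌋ = 10 → K; lat ⌊79.40652/10⌋ = 7 → H.
Square: lon ⌊3.44409/2⌋ = 1; lat ⌊9.40652/1⌋ = 9.
Subsquare: lon ⌊1.44409/0.0833333⌋ = 17 → r; lat ⌊0.40652/0.0416667⌋ = 9 → j.
Extended square: lon ⌊0.02743/0.00833333⌋ = 3; lat ⌊0.03152/0.00416667⌋ = 7.

KH19rj37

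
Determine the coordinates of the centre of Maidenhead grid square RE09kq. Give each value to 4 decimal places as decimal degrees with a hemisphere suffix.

Field R=17, E=4: +17·20° lon, +4·10° lat → SW at lon 160°, lat -50°.
Square 0, 9: +0·2° lon, +9·1° lat → SW at lon 160°, lat -41°.
Subsquare k=10, q=16: +10·0.0833333° lon, +16·0.0416667° lat → SW at lon 160.833°, lat -40.3333°.
Cell spans 0.0833333° lon × 0.0416667° lat. Centre is SW corner plus half of each.
latitude 40.3125° S, longitude 160.8750° E.

40.3125° S, 160.8750° E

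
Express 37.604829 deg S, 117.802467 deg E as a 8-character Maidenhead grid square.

OF82vj64

Offset from 180°W / 90°S: lon 297.80247°, lat 52.39517°.
Field: lon ⌊297.80247/20⌋ = 14 → O; lat ⌊52.39517/10⌋ = 5 → F.
Square: lon ⌊17.80247/2⌋ = 8; lat ⌊2.39517/1⌋ = 2.
Subsquare: lon ⌊1.80247/0.0833333⌋ = 21 → v; lat ⌊0.39517/0.0416667⌋ = 9 → j.
Extended square: lon ⌊0.05247/0.00833333⌋ = 6; lat ⌊0.02017/0.00416667⌋ = 4.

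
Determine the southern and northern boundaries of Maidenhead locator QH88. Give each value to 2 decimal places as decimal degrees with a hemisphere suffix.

12.00° S, 11.00° S

Field Q=16, H=7: +16·20° lon, +7·10° lat → SW at lon 140°, lat -20°.
Square 8, 8: +8·2° lon, +8·1° lat → SW at lon 156°, lat -12°.
Cell spans 2° lon × 1° lat.
south 12.00° S, north 11.00° S.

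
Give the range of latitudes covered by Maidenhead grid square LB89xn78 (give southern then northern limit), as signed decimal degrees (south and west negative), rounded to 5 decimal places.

-70.42500, -70.42083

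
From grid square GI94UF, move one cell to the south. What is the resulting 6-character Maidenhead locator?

GI94ue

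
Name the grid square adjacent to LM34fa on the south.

LM33fx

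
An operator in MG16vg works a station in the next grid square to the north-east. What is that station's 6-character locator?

MG16wh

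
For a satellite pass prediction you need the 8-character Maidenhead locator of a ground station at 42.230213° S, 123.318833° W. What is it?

CE87is14

Shift to the Maidenhead origin (180°W, 90°S): lon 56.68117, lat 47.76979.
Field (20°×10°, letters A–R): lon ⌊56.68117/20⌋ = 2 → C; lat ⌊47.76979/10⌋ = 4 → E.
Square (2°×1°, digits 0–9): lon ⌊16.68117/2⌋ = 8; lat ⌊7.76979/1⌋ = 7.
Subsquare (5′×2.5′, letters a–x): lon ⌊0.68117/0.0833333⌋ = 8 → i; lat ⌊0.76979/0.0416667⌋ = 18 → s.
Extended square (30″×15″, digits 0–9): lon ⌊0.01450/0.00833333⌋ = 1; lat ⌊0.01979/0.00416667⌋ = 4.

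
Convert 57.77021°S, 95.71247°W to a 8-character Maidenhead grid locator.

Shift to the Maidenhead origin (180°W, 90°S): lon 84.28753, lat 32.22979.
Field (20°×10°, letters A–R): lon ⌊84.28753/20⌋ = 4 → E; lat ⌊32.22979/10⌋ = 3 → D.
Square (2°×1°, digits 0–9): lon ⌊4.28753/2⌋ = 2; lat ⌊2.22979/1⌋ = 2.
Subsquare (5′×2.5′, letters a–x): lon ⌊0.28753/0.0833333⌋ = 3 → d; lat ⌊0.22979/0.0416667⌋ = 5 → f.
Extended square (30″×15″, digits 0–9): lon ⌊0.03753/0.00833333⌋ = 4; lat ⌊0.02146/0.00416667⌋ = 5.

ED22df45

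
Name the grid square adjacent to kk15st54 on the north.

KK15st55

Latitude extended square 4; +1 → 5.
The longitude characters are unchanged.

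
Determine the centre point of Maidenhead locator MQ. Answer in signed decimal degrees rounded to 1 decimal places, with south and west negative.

Field M=12, Q=16: +12·20° lon, +16·10° lat → SW at lon 60°, lat 70°.
Cell spans 20° lon × 10° lat. Centre is SW corner plus half of each.
latitude 75.0, longitude 70.0.

75.0, 70.0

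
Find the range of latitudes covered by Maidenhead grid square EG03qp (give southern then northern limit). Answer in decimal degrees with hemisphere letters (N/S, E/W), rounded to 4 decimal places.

Field E=4, G=6: +4·20° lon, +6·10° lat → SW at lon -100°, lat -30°.
Square 0, 3: +0·2° lon, +3·1° lat → SW at lon -100°, lat -27°.
Subsquare q=16, p=15: +16·0.0833333° lon, +15·0.0416667° lat → SW at lon -98.6667°, lat -26.375°.
Cell spans 0.0833333° lon × 0.0416667° lat.
south 26.3750° S, north 26.3333° S.

26.3750° S, 26.3333° S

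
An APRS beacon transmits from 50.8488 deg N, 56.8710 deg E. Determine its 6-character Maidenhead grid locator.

Shift to the Maidenhead origin (180°W, 90°S): lon 236.8710, lat 140.8488.
Field: 236.8710/20 → 11 → L, 140.8488/10 → 14 → O; chars LO.
Square: 16.8710/2 → 8, 0.8488/1 → 0; chars 80.
Subsquare: 0.8710/0.0833333 → 10 → k, 0.8488/0.0416667 → 20 → u; chars ku.

LO80ku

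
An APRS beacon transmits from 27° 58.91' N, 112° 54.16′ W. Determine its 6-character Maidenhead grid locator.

Add 180° to longitude and 90° to latitude: 67.0973, 117.9818.
Field (20°×10°, letters A–R): 67.0973/20 → 3 → D, 117.9818/10 → 11 → L; chars DL.
Square (2°×1°, digits 0–9): 7.0973/2 → 3, 7.9818/1 → 7; chars 37.
Subsquare (5′×2.5′, letters a–x): 1.0973/0.0833333 → 13 → n, 0.9818/0.0416667 → 23 → x; chars nx.

DL37nx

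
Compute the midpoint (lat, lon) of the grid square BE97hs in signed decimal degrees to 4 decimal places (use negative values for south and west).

-42.2292, -141.3750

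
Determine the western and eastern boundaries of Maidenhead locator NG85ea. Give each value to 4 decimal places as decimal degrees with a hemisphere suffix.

96.3333° E, 96.4167° E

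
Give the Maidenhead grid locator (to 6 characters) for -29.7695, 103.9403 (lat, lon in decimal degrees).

OG10xf

Add 180° to longitude and 90° to latitude: 283.9403, 60.2305.
Field (20°×10°, letters A–R): 283.9403/20 → 14 → O, 60.2305/10 → 6 → G; chars OG.
Square (2°×1°, digits 0–9): 3.9403/2 → 1, 0.2305/1 → 0; chars 10.
Subsquare (5′×2.5′, letters a–x): 1.9403/0.0833333 → 23 → x, 0.2305/0.0416667 → 5 → f; chars xf.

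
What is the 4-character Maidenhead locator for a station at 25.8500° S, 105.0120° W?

DG74

Shift to the Maidenhead origin (180°W, 90°S): lon 74.99, lat 64.15.
Field: 74.99/20 → 3 → D, 64.15/10 → 6 → G; chars DG.
Square: 14.99/2 → 7, 4.15/1 → 4; chars 74.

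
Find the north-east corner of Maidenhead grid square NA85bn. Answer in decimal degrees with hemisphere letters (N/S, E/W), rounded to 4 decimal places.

84.4167° S, 96.1667° E

Field N=13, A=0: +13·20° lon, +0·10° lat → SW at lon 80°, lat -90°.
Square 8, 5: +8·2° lon, +5·1° lat → SW at lon 96°, lat -85°.
Subsquare b=1, n=13: +1·0.0833333° lon, +13·0.0416667° lat → SW at lon 96.0833°, lat -84.4583°.
Cell spans 0.0833333° lon × 0.0416667° lat. NE corner is SW corner plus one full cell.
latitude 84.4167° S, longitude 96.1667° E.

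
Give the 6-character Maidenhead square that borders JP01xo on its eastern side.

JP11ao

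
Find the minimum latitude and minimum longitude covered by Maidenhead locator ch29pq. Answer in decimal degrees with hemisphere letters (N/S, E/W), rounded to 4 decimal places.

Field C=2, H=7: +2·20° lon, +7·10° lat → SW at lon -140°, lat -20°.
Square 2, 9: +2·2° lon, +9·1° lat → SW at lon -136°, lat -11°.
Subsquare p=15, q=16: +15·0.0833333° lon, +16·0.0416667° lat → SW at lon -134.75°, lat -10.3333°.
latitude 10.3333° S, longitude 134.7500° W.

10.3333° S, 134.7500° W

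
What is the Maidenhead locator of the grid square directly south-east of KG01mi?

Longitude subsquare m = 12; +1 → 13 = n.
Latitude subsquare i = 8; −1 → 7 = h.

KG01nh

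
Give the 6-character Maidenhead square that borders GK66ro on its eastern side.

GK66so

Longitude subsquare r = 17; +1 → 18 = s.
The latitude characters are unchanged.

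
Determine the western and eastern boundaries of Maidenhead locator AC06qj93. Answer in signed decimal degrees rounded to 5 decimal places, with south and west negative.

Field A=0, C=2: +0·20° lon, +2·10° lat → SW at lon -180°, lat -70°.
Square 0, 6: +0·2° lon, +6·1° lat → SW at lon -180°, lat -64°.
Subsquare q=16, j=9: +16·0.0833333° lon, +9·0.0416667° lat → SW at lon -178.667°, lat -63.625°.
Extended square 9, 3: +9·0.00833333° lon, +3·0.00416667° lat → SW at lon -178.592°, lat -63.6125°.
Cell spans 0.00833333° lon × 0.00416667° lat.
west -178.59167, east -178.58333.

-178.59167, -178.58333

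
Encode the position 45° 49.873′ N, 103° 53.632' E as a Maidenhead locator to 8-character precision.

ON15wt79

Add 180° to longitude and 90° to latitude: 283.89387, 135.83122.
Field (20°×10°, letters A–R): 283.89387/20 → 14 → O, 135.83122/10 → 13 → N; chars ON.
Square (2°×1°, digits 0–9): 3.89387/2 → 1, 5.83122/1 → 5; chars 15.
Subsquare (5′×2.5′, letters a–x): 1.89387/0.0833333 → 22 → w, 0.83122/0.0416667 → 19 → t; chars wt.
Extended square (30″×15″, digits 0–9): 0.06053/0.00833333 → 7, 0.03955/0.00416667 → 9; chars 79.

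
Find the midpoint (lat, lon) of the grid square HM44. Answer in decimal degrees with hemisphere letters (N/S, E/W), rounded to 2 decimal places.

34.50° N, 31.00° W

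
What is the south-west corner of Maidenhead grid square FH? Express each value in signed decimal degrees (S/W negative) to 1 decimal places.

Field F=5, H=7: +5·20° lon, +7·10° lat → SW at lon -80°, lat -20°.
latitude -20.0, longitude -80.0.

-20.0, -80.0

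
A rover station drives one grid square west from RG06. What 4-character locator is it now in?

QG96

Longitude square 0; −1 → -1, wraps to 9, carry into field.
Longitude field R = 17; −1 → 16 = Q.
The latitude characters are unchanged.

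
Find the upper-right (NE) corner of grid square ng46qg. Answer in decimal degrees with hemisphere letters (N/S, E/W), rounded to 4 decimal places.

Field N=13, G=6: +13·20° lon, +6·10° lat → SW at lon 80°, lat -30°.
Square 4, 6: +4·2° lon, +6·1° lat → SW at lon 88°, lat -24°.
Subsquare q=16, g=6: +16·0.0833333° lon, +6·0.0416667° lat → SW at lon 89.3333°, lat -23.75°.
Cell spans 0.0833333° lon × 0.0416667° lat. NE corner is SW corner plus one full cell.
latitude 23.7083° S, longitude 89.4167° E.

23.7083° S, 89.4167° E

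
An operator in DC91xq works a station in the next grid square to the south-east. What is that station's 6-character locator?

EC01ap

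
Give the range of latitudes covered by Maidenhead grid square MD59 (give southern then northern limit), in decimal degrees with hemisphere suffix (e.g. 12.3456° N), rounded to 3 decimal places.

51.000° S, 50.000° S

Field M=12, D=3: +12·20° lon, +3·10° lat → SW at lon 60°, lat -60°.
Square 5, 9: +5·2° lon, +9·1° lat → SW at lon 70°, lat -51°.
Cell spans 2° lon × 1° lat.
south 51.000° S, north 50.000° S.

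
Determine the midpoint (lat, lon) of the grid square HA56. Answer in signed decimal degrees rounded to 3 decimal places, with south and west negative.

-83.500, -29.000

Field H=7, A=0: +7·20° lon, +0·10° lat → SW at lon -40°, lat -90°.
Square 5, 6: +5·2° lon, +6·1° lat → SW at lon -30°, lat -84°.
Cell spans 2° lon × 1° lat. Centre is SW corner plus half of each.
latitude -83.500, longitude -29.000.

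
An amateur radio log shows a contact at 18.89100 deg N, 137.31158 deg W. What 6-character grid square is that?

CK18iv

Shift to the Maidenhead origin (180°W, 90°S): lon 42.6884, lat 108.8910.
Field: lon ⌊42.6884/20⌋ = 2 → C; lat ⌊108.8910/10⌋ = 10 → K.
Square: lon ⌊2.6884/2⌋ = 1; lat ⌊8.8910/1⌋ = 8.
Subsquare: lon ⌊0.6884/0.0833333⌋ = 8 → i; lat ⌊0.8910/0.0416667⌋ = 21 → v.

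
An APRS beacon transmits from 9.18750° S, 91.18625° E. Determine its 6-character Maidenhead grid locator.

Add 180° to longitude and 90° to latitude: 271.1862, 80.8125.
Field (20°×10°, letters A–R): 271.1862/20 → 13 → N, 80.8125/10 → 8 → I; chars NI.
Square (2°×1°, digits 0–9): 11.1862/2 → 5, 0.8125/1 → 0; chars 50.
Subsquare (5′×2.5′, letters a–x): 1.1862/0.0833333 → 14 → o, 0.8125/0.0416667 → 19 → t; chars ot.

NI50ot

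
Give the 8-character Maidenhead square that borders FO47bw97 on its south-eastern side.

Longitude extended square 9; +1 → 10, wraps to 0, carry into subsquare.
Longitude subsquare b = 1; +1 → 2 = c.
Latitude extended square 7; −1 → 6.

FO47cw06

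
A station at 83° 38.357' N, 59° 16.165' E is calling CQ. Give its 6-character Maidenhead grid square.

Add 180° to longitude and 90° to latitude: 239.2694, 173.6393.
Field: lon ⌊239.2694/20⌋ = 11 → L; lat ⌊173.6393/10⌋ = 17 → R.
Square: lon ⌊19.2694/2⌋ = 9; lat ⌊3.6393/1⌋ = 3.
Subsquare: lon ⌊1.2694/0.0833333⌋ = 15 → p; lat ⌊0.6393/0.0416667⌋ = 15 → p.

LR93pp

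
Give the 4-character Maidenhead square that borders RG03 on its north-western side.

Longitude square 0; −1 → -1, wraps to 9, carry into field.
Longitude field R = 17; −1 → 16 = Q.
Latitude square 3; +1 → 4.

QG94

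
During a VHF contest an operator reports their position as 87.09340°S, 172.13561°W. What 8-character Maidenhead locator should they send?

AA32wv37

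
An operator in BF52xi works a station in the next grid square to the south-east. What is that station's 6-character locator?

Longitude subsquare x = 23; +1 → 24, wraps to 0 = a, carry into square.
Longitude square 5; +1 → 6.
Latitude subsquare i = 8; −1 → 7 = h.

BF62ah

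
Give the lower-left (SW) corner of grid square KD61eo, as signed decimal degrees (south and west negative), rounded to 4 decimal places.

Field K=10, D=3: +10·20° lon, +3·10° lat → SW at lon 20°, lat -60°.
Square 6, 1: +6·2° lon, +1·1° lat → SW at lon 32°, lat -59°.
Subsquare e=4, o=14: +4·0.0833333° lon, +14·0.0416667° lat → SW at lon 32.3333°, lat -58.4167°.
latitude -58.4167, longitude 32.3333.

-58.4167, 32.3333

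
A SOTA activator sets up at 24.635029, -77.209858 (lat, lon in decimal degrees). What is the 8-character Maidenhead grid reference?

FL14jp42

Shift to the Maidenhead origin (180°W, 90°S): lon 102.79014, lat 114.63503.
Field: lon ⌊102.79014/20⌋ = 5 → F; lat ⌊114.63503/10⌋ = 11 → L.
Square: lon ⌊2.79014/2⌋ = 1; lat ⌊4.63503/1⌋ = 4.
Subsquare: lon ⌊0.79014/0.0833333⌋ = 9 → j; lat ⌊0.63503/0.0416667⌋ = 15 → p.
Extended square: lon ⌊0.04014/0.00833333⌋ = 4; lat ⌊0.01003/0.00416667⌋ = 2.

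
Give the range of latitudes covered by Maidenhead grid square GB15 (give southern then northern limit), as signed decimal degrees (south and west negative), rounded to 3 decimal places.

-75.000, -74.000

Field G=6, B=1: +6·20° lon, +1·10° lat → SW at lon -60°, lat -80°.
Square 1, 5: +1·2° lon, +5·1° lat → SW at lon -58°, lat -75°.
Cell spans 2° lon × 1° lat.
south -75.000, north -74.000.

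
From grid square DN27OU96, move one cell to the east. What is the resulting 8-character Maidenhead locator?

Longitude extended square 9; +1 → 10, wraps to 0, carry into subsquare.
Longitude subsquare o = 14; +1 → 15 = p.
The latitude characters are unchanged.

DN27pu06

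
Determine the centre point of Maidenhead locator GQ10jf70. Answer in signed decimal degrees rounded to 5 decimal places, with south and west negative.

Field G=6, Q=16: +6·20° lon, +16·10° lat → SW at lon -60°, lat 70°.
Square 1, 0: +1·2° lon, +0·1° lat → SW at lon -58°, lat 70°.
Subsquare j=9, f=5: +9·0.0833333° lon, +5·0.0416667° lat → SW at lon -57.25°, lat 70.2083°.
Extended square 7, 0: +7·0.00833333° lon, +0·0.00416667° lat → SW at lon -57.1917°, lat 70.2083°.
Cell spans 0.00833333° lon × 0.00416667° lat. Centre is SW corner plus half of each.
latitude 70.21042, longitude -57.18750.

70.21042, -57.18750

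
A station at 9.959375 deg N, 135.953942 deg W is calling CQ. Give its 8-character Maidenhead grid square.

Offset from 180°W / 90°S: lon 44.04606°, lat 99.95937°.
Field (20°×10°, letters A–R): lon ⌊44.04606/20⌋ = 2 → C; lat ⌊99.95937/10⌋ = 9 → J.
Square (2°×1°, digits 0–9): lon ⌊4.04606/2⌋ = 2; lat ⌊9.95937/1⌋ = 9.
Subsquare (5′×2.5′, letters a–x): lon ⌊0.04606/0.0833333⌋ = 0 → a; lat ⌊0.95937/0.0416667⌋ = 23 → x.
Extended square (30″×15″, digits 0–9): lon ⌊0.04606/0.00833333⌋ = 5; lat ⌊0.00104/0.00416667⌋ = 0.

CJ29ax50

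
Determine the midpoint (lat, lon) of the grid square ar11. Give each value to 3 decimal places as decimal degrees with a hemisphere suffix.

81.500° N, 177.000° W

Field A=0, R=17: +0·20° lon, +17·10° lat → SW at lon -180°, lat 80°.
Square 1, 1: +1·2° lon, +1·1° lat → SW at lon -178°, lat 81°.
Cell spans 2° lon × 1° lat. Centre is SW corner plus half of each.
latitude 81.500° N, longitude 177.000° W.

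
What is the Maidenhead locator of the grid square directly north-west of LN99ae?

LN89xf

Longitude subsquare a = 0; −1 → -1, wraps to 23 = x, carry into square.
Longitude square 9; −1 → 8.
Latitude subsquare e = 4; +1 → 5 = f.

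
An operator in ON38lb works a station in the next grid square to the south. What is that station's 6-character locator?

ON38la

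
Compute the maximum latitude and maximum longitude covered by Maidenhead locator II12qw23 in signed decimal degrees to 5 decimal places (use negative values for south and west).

Field I=8, I=8: +8·20° lon, +8·10° lat → SW at lon -20°, lat -10°.
Square 1, 2: +1·2° lon, +2·1° lat → SW at lon -18°, lat -8°.
Subsquare q=16, w=22: +16·0.0833333° lon, +22·0.0416667° lat → SW at lon -16.6667°, lat -7.08333°.
Extended square 2, 3: +2·0.00833333° lon, +3·0.00416667° lat → SW at lon -16.65°, lat -7.07083°.
Cell spans 0.00833333° lon × 0.00416667° lat. NE corner is SW corner plus one full cell.
latitude -7.06667, longitude -16.64167.

-7.06667, -16.64167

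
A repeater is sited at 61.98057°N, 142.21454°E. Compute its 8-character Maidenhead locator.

QP11cx55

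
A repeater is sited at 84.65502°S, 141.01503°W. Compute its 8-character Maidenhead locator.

Add 180° to longitude and 90° to latitude: 38.98497, 5.34498.
Field: 38.98497/20 → 1 → B, 5.34498/10 → 0 → A; chars BA.
Square: 18.98497/2 → 9, 5.34498/1 → 5; chars 95.
Subsquare: 0.98497/0.0833333 → 11 → l, 0.34498/0.0416667 → 8 → i; chars li.
Extended square: 0.06830/0.00833333 → 8, 0.01165/0.00416667 → 2; chars 82.

BA95li82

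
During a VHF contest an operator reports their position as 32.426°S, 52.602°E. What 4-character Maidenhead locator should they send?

Offset from 180°W / 90°S: lon 232.60°, lat 57.57°.
Field: lon ⌊232.60/20⌋ = 11 → L; lat ⌊57.57/10⌋ = 5 → F.
Square: lon ⌊12.60/2⌋ = 6; lat ⌊7.57/1⌋ = 7.

LF67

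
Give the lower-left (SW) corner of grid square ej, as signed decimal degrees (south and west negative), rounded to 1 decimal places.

0.0, -100.0

Field E=4, J=9: +4·20° lon, +9·10° lat → SW at lon -100°, lat 0°.
latitude 0.0, longitude -100.0.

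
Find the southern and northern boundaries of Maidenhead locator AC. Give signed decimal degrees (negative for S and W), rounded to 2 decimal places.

-70.00, -60.00

Field A=0, C=2: +0·20° lon, +2·10° lat → SW at lon -180°, lat -70°.
Cell spans 20° lon × 10° lat.
south -70.00, north -60.00.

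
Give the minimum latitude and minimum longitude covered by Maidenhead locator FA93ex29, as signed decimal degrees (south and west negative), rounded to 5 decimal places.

Field F=5, A=0: +5·20° lon, +0·10° lat → SW at lon -80°, lat -90°.
Square 9, 3: +9·2° lon, +3·1° lat → SW at lon -62°, lat -87°.
Subsquare e=4, x=23: +4·0.0833333° lon, +23·0.0416667° lat → SW at lon -61.6667°, lat -86.0417°.
Extended square 2, 9: +2·0.00833333° lon, +9·0.00416667° lat → SW at lon -61.65°, lat -86.0042°.
latitude -86.00417, longitude -61.65000.

-86.00417, -61.65000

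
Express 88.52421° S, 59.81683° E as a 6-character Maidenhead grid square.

Add 180° to longitude and 90° to latitude: 239.8168, 1.4758.
Field: lon ⌊239.8168/20⌋ = 11 → L; lat ⌊1.4758/10⌋ = 0 → A.
Square: lon ⌊19.8168/2⌋ = 9; lat ⌊1.4758/1⌋ = 1.
Subsquare: lon ⌊1.8168/0.0833333⌋ = 21 → v; lat ⌊0.4758/0.0416667⌋ = 11 → l.

LA91vl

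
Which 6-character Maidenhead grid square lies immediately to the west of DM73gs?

DM73fs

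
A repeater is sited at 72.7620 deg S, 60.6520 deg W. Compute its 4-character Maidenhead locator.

FB97

Offset from 180°W / 90°S: lon 119.35°, lat 17.24°.
Field: lon ⌊119.35/20⌋ = 5 → F; lat ⌊17.24/10⌋ = 1 → B.
Square: lon ⌊19.35/2⌋ = 9; lat ⌊7.24/1⌋ = 7.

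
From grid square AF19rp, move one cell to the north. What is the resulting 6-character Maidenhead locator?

Latitude subsquare p = 15; +1 → 16 = q.
The longitude characters are unchanged.

AF19rq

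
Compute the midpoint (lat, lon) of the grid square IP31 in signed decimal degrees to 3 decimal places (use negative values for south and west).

61.500, -13.000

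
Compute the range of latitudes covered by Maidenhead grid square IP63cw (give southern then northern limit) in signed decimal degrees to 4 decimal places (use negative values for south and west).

63.9167, 63.9583

Field I=8, P=15: +8·20° lon, +15·10° lat → SW at lon -20°, lat 60°.
Square 6, 3: +6·2° lon, +3·1° lat → SW at lon -8°, lat 63°.
Subsquare c=2, w=22: +2·0.0833333° lon, +22·0.0416667° lat → SW at lon -7.83333°, lat 63.9167°.
Cell spans 0.0833333° lon × 0.0416667° lat.
south 63.9167, north 63.9583.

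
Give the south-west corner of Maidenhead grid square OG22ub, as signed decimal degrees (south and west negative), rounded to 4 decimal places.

Field O=14, G=6: +14·20° lon, +6·10° lat → SW at lon 100°, lat -30°.
Square 2, 2: +2·2° lon, +2·1° lat → SW at lon 104°, lat -28°.
Subsquare u=20, b=1: +20·0.0833333° lon, +1·0.0416667° lat → SW at lon 105.667°, lat -27.9583°.
latitude -27.9583, longitude 105.6667.

-27.9583, 105.6667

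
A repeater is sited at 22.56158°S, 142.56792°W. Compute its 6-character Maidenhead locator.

BG87rk

Offset from 180°W / 90°S: lon 37.4321°, lat 67.4384°.
Field (20°×10°, letters A–R): 37.4321/20 → 1 → B, 67.4384/10 → 6 → G; chars BG.
Square (2°×1°, digits 0–9): 17.4321/2 → 8, 7.4384/1 → 7; chars 87.
Subsquare (5′×2.5′, letters a–x): 1.4321/0.0833333 → 17 → r, 0.4384/0.0416667 → 10 → k; chars rk.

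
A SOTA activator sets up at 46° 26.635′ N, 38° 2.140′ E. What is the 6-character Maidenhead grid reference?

KN96ak

Add 180° to longitude and 90° to latitude: 218.0357, 136.4439.
Field (20°×10°, letters A–R): 218.0357/20 → 10 → K, 136.4439/10 → 13 → N; chars KN.
Square (2°×1°, digits 0–9): 18.0357/2 → 9, 6.4439/1 → 6; chars 96.
Subsquare (5′×2.5′, letters a–x): 0.0357/0.0833333 → 0 → a, 0.4439/0.0416667 → 10 → k; chars ak.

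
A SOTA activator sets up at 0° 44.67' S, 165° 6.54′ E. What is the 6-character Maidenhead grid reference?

RI29ng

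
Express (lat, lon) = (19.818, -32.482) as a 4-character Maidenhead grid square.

HK39

Shift to the Maidenhead origin (180°W, 90°S): lon 147.52, lat 109.82.
Field (20°×10°, letters A–R): lon ⌊147.52/20⌋ = 7 → H; lat ⌊109.82/10⌋ = 10 → K.
Square (2°×1°, digits 0–9): lon ⌊7.52/2⌋ = 3; lat ⌊9.82/1⌋ = 9.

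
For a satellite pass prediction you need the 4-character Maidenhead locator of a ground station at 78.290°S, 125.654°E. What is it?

PB21

Add 180° to longitude and 90° to latitude: 305.65, 11.71.
Field: lon ⌊305.65/20⌋ = 15 → P; lat ⌊11.71/10⌋ = 1 → B.
Square: lon ⌊5.65/2⌋ = 2; lat ⌊1.71/1⌋ = 1.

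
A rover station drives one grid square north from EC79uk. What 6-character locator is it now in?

EC79ul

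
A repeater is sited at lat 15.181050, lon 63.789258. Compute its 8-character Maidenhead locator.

MK15ve43

Add 180° to longitude and 90° to latitude: 243.78926, 105.18105.
Field: 243.78926/20 → 12 → M, 105.18105/10 → 10 → K; chars MK.
Square: 3.78926/2 → 1, 5.18105/1 → 5; chars 15.
Subsquare: 1.78926/0.0833333 → 21 → v, 0.18105/0.0416667 → 4 → e; chars ve.
Extended square: 0.03926/0.00833333 → 4, 0.01438/0.00416667 → 3; chars 43.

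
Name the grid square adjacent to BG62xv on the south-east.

BG72au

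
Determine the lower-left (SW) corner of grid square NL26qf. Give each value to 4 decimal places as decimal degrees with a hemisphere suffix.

Field N=13, L=11: +13·20° lon, +11·10° lat → SW at lon 80°, lat 20°.
Square 2, 6: +2·2° lon, +6·1° lat → SW at lon 84°, lat 26°.
Subsquare q=16, f=5: +16·0.0833333° lon, +5·0.0416667° lat → SW at lon 85.3333°, lat 26.2083°.
latitude 26.2083° N, longitude 85.3333° E.

26.2083° N, 85.3333° E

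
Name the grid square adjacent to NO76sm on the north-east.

Longitude subsquare s = 18; +1 → 19 = t.
Latitude subsquare m = 12; +1 → 13 = n.

NO76tn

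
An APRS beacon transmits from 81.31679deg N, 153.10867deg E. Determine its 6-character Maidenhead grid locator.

QR61nh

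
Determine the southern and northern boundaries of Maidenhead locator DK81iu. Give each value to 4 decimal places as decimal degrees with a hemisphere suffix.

Field D=3, K=10: +3·20° lon, +10·10° lat → SW at lon -120°, lat 10°.
Square 8, 1: +8·2° lon, +1·1° lat → SW at lon -104°, lat 11°.
Subsquare i=8, u=20: +8·0.0833333° lon, +20·0.0416667° lat → SW at lon -103.333°, lat 11.8333°.
Cell spans 0.0833333° lon × 0.0416667° lat.
south 11.8333° N, north 11.8750° N.

11.8333° N, 11.8750° N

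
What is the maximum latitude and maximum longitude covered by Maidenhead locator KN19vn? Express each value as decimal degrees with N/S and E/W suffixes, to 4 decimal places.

49.5833° N, 23.8333° E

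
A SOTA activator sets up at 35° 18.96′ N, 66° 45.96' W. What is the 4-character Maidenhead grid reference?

FM65

Add 180° to longitude and 90° to latitude: 113.23, 125.32.
Field (20°×10°, letters A–R): lon ⌊113.23/20⌋ = 5 → F; lat ⌊125.32/10⌋ = 12 → M.
Square (2°×1°, digits 0–9): lon ⌊13.23/2⌋ = 6; lat ⌊5.32/1⌋ = 5.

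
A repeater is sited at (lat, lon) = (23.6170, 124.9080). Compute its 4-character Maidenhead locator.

Add 180° to longitude and 90° to latitude: 304.91, 113.62.
Field: 304.91/20 → 15 → P, 113.62/10 → 11 → L; chars PL.
Square: 4.91/2 → 2, 3.62/1 → 3; chars 23.

PL23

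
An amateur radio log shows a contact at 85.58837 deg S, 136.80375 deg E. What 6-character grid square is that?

PA84jj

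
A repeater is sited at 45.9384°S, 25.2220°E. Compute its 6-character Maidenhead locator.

Add 180° to longitude and 90° to latitude: 205.2220, 44.0616.
Field: lon ⌊205.2220/20⌋ = 10 → K; lat ⌊44.0616/10⌋ = 4 → E.
Square: lon ⌊5.2220/2⌋ = 2; lat ⌊4.0616/1⌋ = 4.
Subsquare: lon ⌊1.2220/0.0833333⌋ = 14 → o; lat ⌊0.0616/0.0416667⌋ = 1 → b.

KE24ob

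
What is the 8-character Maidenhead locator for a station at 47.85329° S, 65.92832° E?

Shift to the Maidenhead origin (180°W, 90°S): lon 245.92832, lat 42.14671.
Field: lon ⌊245.92832/20⌋ = 12 → M; lat ⌊42.14671/10⌋ = 4 → E.
Square: lon ⌊5.92832/2⌋ = 2; lat ⌊2.14671/1⌋ = 2.
Subsquare: lon ⌊1.92832/0.0833333⌋ = 23 → x; lat ⌊0.14671/0.0416667⌋ = 3 → d.
Extended square: lon ⌊0.01165/0.00833333⌋ = 1; lat ⌊0.02171/0.00416667⌋ = 5.

ME22xd15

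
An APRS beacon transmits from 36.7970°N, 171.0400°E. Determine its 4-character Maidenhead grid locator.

RM56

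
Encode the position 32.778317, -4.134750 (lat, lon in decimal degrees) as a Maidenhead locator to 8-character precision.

IM72ws36

Offset from 180°W / 90°S: lon 175.86525°, lat 122.77832°.
Field (20°×10°, letters A–R): lon ⌊175.86525/20⌋ = 8 → I; lat ⌊122.77832/10⌋ = 12 → M.
Square (2°×1°, digits 0–9): lon ⌊15.86525/2⌋ = 7; lat ⌊2.77832/1⌋ = 2.
Subsquare (5′×2.5′, letters a–x): lon ⌊1.86525/0.0833333⌋ = 22 → w; lat ⌊0.77832/0.0416667⌋ = 18 → s.
Extended square (30″×15″, digits 0–9): lon ⌊0.03192/0.00833333⌋ = 3; lat ⌊0.02832/0.00416667⌋ = 6.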